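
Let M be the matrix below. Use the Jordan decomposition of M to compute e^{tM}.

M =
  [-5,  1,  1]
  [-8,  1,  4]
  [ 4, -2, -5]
e^{tM} =
  [-2*t*exp(-3*t) + exp(-3*t), t*exp(-3*t), t*exp(-3*t)]
  [-8*t*exp(-3*t), 4*t*exp(-3*t) + exp(-3*t), 4*t*exp(-3*t)]
  [4*t*exp(-3*t), -2*t*exp(-3*t), -2*t*exp(-3*t) + exp(-3*t)]

Strategy: write M = P · J · P⁻¹ where J is a Jordan canonical form, so e^{tM} = P · e^{tJ} · P⁻¹, and e^{tJ} can be computed block-by-block.

M has Jordan form
J =
  [-3,  1,  0]
  [ 0, -3,  0]
  [ 0,  0, -3]
(up to reordering of blocks).

Per-block formulas:
  For a 2×2 Jordan block J_2(-3): exp(t · J_2(-3)) = e^(-3t)·(I + t·N), where N is the 2×2 nilpotent shift.
  For a 1×1 block at λ = -3: exp(t · [-3]) = [e^(-3t)].

After assembling e^{tJ} and conjugating by P, we get:

e^{tM} =
  [-2*t*exp(-3*t) + exp(-3*t), t*exp(-3*t), t*exp(-3*t)]
  [-8*t*exp(-3*t), 4*t*exp(-3*t) + exp(-3*t), 4*t*exp(-3*t)]
  [4*t*exp(-3*t), -2*t*exp(-3*t), -2*t*exp(-3*t) + exp(-3*t)]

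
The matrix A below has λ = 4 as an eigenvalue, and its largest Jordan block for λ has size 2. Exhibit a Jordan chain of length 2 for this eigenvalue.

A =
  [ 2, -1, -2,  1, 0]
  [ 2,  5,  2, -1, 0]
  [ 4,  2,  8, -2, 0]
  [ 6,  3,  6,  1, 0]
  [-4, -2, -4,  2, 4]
A Jordan chain for λ = 4 of length 2:
v_1 = (-2, 2, 4, 6, -4)ᵀ
v_2 = (1, 0, 0, 0, 0)ᵀ

Let N = A − (4)·I. We want v_2 with N^2 v_2 = 0 but N^1 v_2 ≠ 0; then v_{j-1} := N · v_j for j = 2, …, 2.

Pick v_2 = (1, 0, 0, 0, 0)ᵀ.
Then v_1 = N · v_2 = (-2, 2, 4, 6, -4)ᵀ.

Sanity check: (A − (4)·I) v_1 = (0, 0, 0, 0, 0)ᵀ = 0. ✓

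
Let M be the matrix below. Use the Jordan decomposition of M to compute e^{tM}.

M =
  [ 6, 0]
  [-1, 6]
e^{tM} =
  [exp(6*t), 0]
  [-t*exp(6*t), exp(6*t)]

Strategy: write M = P · J · P⁻¹ where J is a Jordan canonical form, so e^{tM} = P · e^{tJ} · P⁻¹, and e^{tJ} can be computed block-by-block.

M has Jordan form
J =
  [6, 1]
  [0, 6]
(up to reordering of blocks).

Per-block formulas:
  For a 2×2 Jordan block J_2(6): exp(t · J_2(6)) = e^(6t)·(I + t·N), where N is the 2×2 nilpotent shift.

After assembling e^{tJ} and conjugating by P, we get:

e^{tM} =
  [exp(6*t), 0]
  [-t*exp(6*t), exp(6*t)]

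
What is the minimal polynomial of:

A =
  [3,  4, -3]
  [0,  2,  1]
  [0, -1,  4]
x^3 - 9*x^2 + 27*x - 27

The characteristic polynomial is χ_A(x) = (x - 3)^3, so the eigenvalues are known. The minimal polynomial is
  m_A(x) = Π_λ (x − λ)^{k_λ}
where k_λ is the size of the *largest* Jordan block for λ (equivalently, the smallest k with (A − λI)^k v = 0 for every generalised eigenvector v of λ).

  λ = 3: largest Jordan block has size 3, contributing (x − 3)^3

So m_A(x) = (x - 3)^3 = x^3 - 9*x^2 + 27*x - 27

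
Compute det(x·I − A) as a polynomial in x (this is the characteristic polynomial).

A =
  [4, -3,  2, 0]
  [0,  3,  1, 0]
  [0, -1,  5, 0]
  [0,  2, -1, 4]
x^4 - 16*x^3 + 96*x^2 - 256*x + 256

Expanding det(x·I − A) (e.g. by cofactor expansion or by noting that A is similar to its Jordan form J, which has the same characteristic polynomial as A) gives
  χ_A(x) = x^4 - 16*x^3 + 96*x^2 - 256*x + 256
which factors as (x - 4)^4. The eigenvalues (with algebraic multiplicities) are λ = 4 with multiplicity 4.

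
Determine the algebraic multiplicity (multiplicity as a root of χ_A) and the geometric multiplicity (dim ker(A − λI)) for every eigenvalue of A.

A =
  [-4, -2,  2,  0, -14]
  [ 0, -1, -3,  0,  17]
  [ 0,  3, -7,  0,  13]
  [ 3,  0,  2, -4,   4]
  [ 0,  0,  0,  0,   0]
λ = -4: alg = 4, geom = 2; λ = 0: alg = 1, geom = 1

Step 1 — factor the characteristic polynomial to read off the algebraic multiplicities:
  χ_A(x) = x*(x + 4)^4

Step 2 — compute geometric multiplicities via the rank-nullity identity g(λ) = n − rank(A − λI):
  rank(A − (-4)·I) = 3, so dim ker(A − (-4)·I) = n − 3 = 2
  rank(A − (0)·I) = 4, so dim ker(A − (0)·I) = n − 4 = 1

Summary:
  λ = -4: algebraic multiplicity = 4, geometric multiplicity = 2
  λ = 0: algebraic multiplicity = 1, geometric multiplicity = 1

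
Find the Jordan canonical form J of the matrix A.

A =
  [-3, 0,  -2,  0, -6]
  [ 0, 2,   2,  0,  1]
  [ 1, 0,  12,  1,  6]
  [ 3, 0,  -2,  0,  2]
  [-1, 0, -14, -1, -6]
J_1(-3) ⊕ J_3(2) ⊕ J_1(2)

The characteristic polynomial is
  det(x·I − A) = x^5 - 5*x^4 + 40*x^2 - 80*x + 48 = (x - 2)^4*(x + 3)

Eigenvalues and multiplicities (the geometric multiplicity of λ is n − rank(A − λI), which equals the number of Jordan blocks for λ):
  λ = -3: algebraic multiplicity = 1, geometric multiplicity = 1
  λ = 2: algebraic multiplicity = 4, geometric multiplicity = 2

Determining the block sizes for each eigenvalue:
  λ = -3: one block (gm = 1), so the single block has size am = 1 → block sizes [1]
  λ = 2: with am = 4 and gm = 2, the partition is not yet determined (e.g. several partitions of 4 into 2 parts exist). Let N = A − (2)·I. Computing rank(N^1) = 3, rank(N^2) = 2, rank(N^3) = 1; the number of blocks of size ≥ j is rank(N^{j−1}) − rank(N^j), giving [2, 1, 1]. So we have 1 block(s) of size 3, 1 block(s) of size 1 → block sizes [3, 1]

Assembling the blocks gives a Jordan form
J =
  [-3, 0, 0, 0, 0]
  [ 0, 2, 1, 0, 0]
  [ 0, 0, 2, 1, 0]
  [ 0, 0, 0, 2, 0]
  [ 0, 0, 0, 0, 2]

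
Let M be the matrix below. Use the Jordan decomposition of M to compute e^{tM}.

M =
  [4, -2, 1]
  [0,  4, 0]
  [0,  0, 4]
e^{tM} =
  [exp(4*t), -2*t*exp(4*t), t*exp(4*t)]
  [0, exp(4*t), 0]
  [0, 0, exp(4*t)]

Strategy: write M = P · J · P⁻¹ where J is a Jordan canonical form, so e^{tM} = P · e^{tJ} · P⁻¹, and e^{tJ} can be computed block-by-block.

M has Jordan form
J =
  [4, 1, 0]
  [0, 4, 0]
  [0, 0, 4]
(up to reordering of blocks).

Per-block formulas:
  For a 2×2 Jordan block J_2(4): exp(t · J_2(4)) = e^(4t)·(I + t·N), where N is the 2×2 nilpotent shift.
  For a 1×1 block at λ = 4: exp(t · [4]) = [e^(4t)].

After assembling e^{tJ} and conjugating by P, we get:

e^{tM} =
  [exp(4*t), -2*t*exp(4*t), t*exp(4*t)]
  [0, exp(4*t), 0]
  [0, 0, exp(4*t)]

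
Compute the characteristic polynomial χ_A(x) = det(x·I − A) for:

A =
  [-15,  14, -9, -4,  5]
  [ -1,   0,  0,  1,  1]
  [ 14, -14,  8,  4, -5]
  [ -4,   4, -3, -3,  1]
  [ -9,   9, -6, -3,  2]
x^5 + 8*x^4 + 22*x^3 + 28*x^2 + 17*x + 4

Expanding det(x·I − A) (e.g. by cofactor expansion or by noting that A is similar to its Jordan form J, which has the same characteristic polynomial as A) gives
  χ_A(x) = x^5 + 8*x^4 + 22*x^3 + 28*x^2 + 17*x + 4
which factors as (x + 1)^4*(x + 4). The eigenvalues (with algebraic multiplicities) are λ = -4 with multiplicity 1, λ = -1 with multiplicity 4.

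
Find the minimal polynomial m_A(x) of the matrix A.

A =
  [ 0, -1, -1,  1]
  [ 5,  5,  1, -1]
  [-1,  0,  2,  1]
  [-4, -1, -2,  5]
x^3 - 9*x^2 + 27*x - 27

The characteristic polynomial is χ_A(x) = (x - 3)^4, so the eigenvalues are known. The minimal polynomial is
  m_A(x) = Π_λ (x − λ)^{k_λ}
where k_λ is the size of the *largest* Jordan block for λ (equivalently, the smallest k with (A − λI)^k v = 0 for every generalised eigenvector v of λ).

  λ = 3: largest Jordan block has size 3, contributing (x − 3)^3

So m_A(x) = (x - 3)^3 = x^3 - 9*x^2 + 27*x - 27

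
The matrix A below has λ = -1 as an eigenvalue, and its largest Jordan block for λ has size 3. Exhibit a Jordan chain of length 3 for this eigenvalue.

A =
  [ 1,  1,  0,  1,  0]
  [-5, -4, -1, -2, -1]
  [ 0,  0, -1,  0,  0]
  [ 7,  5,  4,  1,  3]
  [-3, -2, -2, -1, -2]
A Jordan chain for λ = -1 of length 3:
v_1 = (6, -6, 0, -6, 0)ᵀ
v_2 = (2, -5, 0, 7, -3)ᵀ
v_3 = (1, 0, 0, 0, 0)ᵀ

Let N = A − (-1)·I. We want v_3 with N^3 v_3 = 0 but N^2 v_3 ≠ 0; then v_{j-1} := N · v_j for j = 3, …, 2.

Pick v_3 = (1, 0, 0, 0, 0)ᵀ.
Then v_2 = N · v_3 = (2, -5, 0, 7, -3)ᵀ.
Then v_1 = N · v_2 = (6, -6, 0, -6, 0)ᵀ.

Sanity check: (A − (-1)·I) v_1 = (0, 0, 0, 0, 0)ᵀ = 0. ✓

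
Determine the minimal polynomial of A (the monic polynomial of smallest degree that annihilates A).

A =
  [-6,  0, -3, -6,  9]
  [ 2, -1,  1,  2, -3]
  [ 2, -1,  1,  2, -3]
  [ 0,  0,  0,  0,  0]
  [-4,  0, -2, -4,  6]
x^3

The characteristic polynomial is χ_A(x) = x^5, so the eigenvalues are known. The minimal polynomial is
  m_A(x) = Π_λ (x − λ)^{k_λ}
where k_λ is the size of the *largest* Jordan block for λ (equivalently, the smallest k with (A − λI)^k v = 0 for every generalised eigenvector v of λ).

  λ = 0: largest Jordan block has size 3, contributing (x − 0)^3

So m_A(x) = x^3 = x^3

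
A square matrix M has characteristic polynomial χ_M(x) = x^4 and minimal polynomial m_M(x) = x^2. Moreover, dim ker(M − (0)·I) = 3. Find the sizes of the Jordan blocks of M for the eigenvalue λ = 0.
Block sizes for λ = 0: [2, 1, 1]

Step 1 — from the characteristic polynomial, algebraic multiplicity of λ = 0 is 4. From dim ker(M − (0)·I) = 3, there are exactly 3 Jordan blocks for λ = 0.
Step 2 — from the minimal polynomial, the factor (x − 0)^2 tells us the largest block for λ = 0 has size 2.
Step 3 — with total size 4, 3 blocks, and largest block 2, the block sizes (in nonincreasing order) are [2, 1, 1].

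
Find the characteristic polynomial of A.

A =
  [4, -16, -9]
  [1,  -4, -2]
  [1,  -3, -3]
x^3 + 3*x^2 + 3*x + 1

Expanding det(x·I − A) (e.g. by cofactor expansion or by noting that A is similar to its Jordan form J, which has the same characteristic polynomial as A) gives
  χ_A(x) = x^3 + 3*x^2 + 3*x + 1
which factors as (x + 1)^3. The eigenvalues (with algebraic multiplicities) are λ = -1 with multiplicity 3.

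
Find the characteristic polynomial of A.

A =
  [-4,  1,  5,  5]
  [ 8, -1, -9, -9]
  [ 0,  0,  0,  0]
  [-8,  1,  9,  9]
x^4 - 4*x^3

Expanding det(x·I − A) (e.g. by cofactor expansion or by noting that A is similar to its Jordan form J, which has the same characteristic polynomial as A) gives
  χ_A(x) = x^4 - 4*x^3
which factors as x^3*(x - 4). The eigenvalues (with algebraic multiplicities) are λ = 0 with multiplicity 3, λ = 4 with multiplicity 1.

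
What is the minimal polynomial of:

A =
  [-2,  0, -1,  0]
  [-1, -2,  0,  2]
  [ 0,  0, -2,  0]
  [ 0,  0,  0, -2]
x^3 + 6*x^2 + 12*x + 8

The characteristic polynomial is χ_A(x) = (x + 2)^4, so the eigenvalues are known. The minimal polynomial is
  m_A(x) = Π_λ (x − λ)^{k_λ}
where k_λ is the size of the *largest* Jordan block for λ (equivalently, the smallest k with (A − λI)^k v = 0 for every generalised eigenvector v of λ).

  λ = -2: largest Jordan block has size 3, contributing (x + 2)^3

So m_A(x) = (x + 2)^3 = x^3 + 6*x^2 + 12*x + 8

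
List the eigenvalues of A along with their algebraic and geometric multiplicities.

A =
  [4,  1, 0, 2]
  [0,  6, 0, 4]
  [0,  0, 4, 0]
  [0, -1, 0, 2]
λ = 4: alg = 4, geom = 3

Step 1 — factor the characteristic polynomial to read off the algebraic multiplicities:
  χ_A(x) = (x - 4)^4

Step 2 — compute geometric multiplicities via the rank-nullity identity g(λ) = n − rank(A − λI):
  rank(A − (4)·I) = 1, so dim ker(A − (4)·I) = n − 1 = 3

Summary:
  λ = 4: algebraic multiplicity = 4, geometric multiplicity = 3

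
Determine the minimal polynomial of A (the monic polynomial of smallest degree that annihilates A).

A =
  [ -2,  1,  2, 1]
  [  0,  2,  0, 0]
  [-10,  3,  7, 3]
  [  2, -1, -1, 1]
x^3 - 6*x^2 + 12*x - 8

The characteristic polynomial is χ_A(x) = (x - 2)^4, so the eigenvalues are known. The minimal polynomial is
  m_A(x) = Π_λ (x − λ)^{k_λ}
where k_λ is the size of the *largest* Jordan block for λ (equivalently, the smallest k with (A − λI)^k v = 0 for every generalised eigenvector v of λ).

  λ = 2: largest Jordan block has size 3, contributing (x − 2)^3

So m_A(x) = (x - 2)^3 = x^3 - 6*x^2 + 12*x - 8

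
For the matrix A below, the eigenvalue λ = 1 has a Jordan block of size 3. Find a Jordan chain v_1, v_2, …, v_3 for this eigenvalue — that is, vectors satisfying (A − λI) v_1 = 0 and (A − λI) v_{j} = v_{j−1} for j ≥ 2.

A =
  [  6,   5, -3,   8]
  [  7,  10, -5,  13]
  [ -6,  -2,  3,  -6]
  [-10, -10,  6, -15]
A Jordan chain for λ = 1 of length 3:
v_1 = (-2, -2, 4, 4)ᵀ
v_2 = (5, 7, -6, -10)ᵀ
v_3 = (1, 0, 0, 0)ᵀ

Let N = A − (1)·I. We want v_3 with N^3 v_3 = 0 but N^2 v_3 ≠ 0; then v_{j-1} := N · v_j for j = 3, …, 2.

Pick v_3 = (1, 0, 0, 0)ᵀ.
Then v_2 = N · v_3 = (5, 7, -6, -10)ᵀ.
Then v_1 = N · v_2 = (-2, -2, 4, 4)ᵀ.

Sanity check: (A − (1)·I) v_1 = (0, 0, 0, 0)ᵀ = 0. ✓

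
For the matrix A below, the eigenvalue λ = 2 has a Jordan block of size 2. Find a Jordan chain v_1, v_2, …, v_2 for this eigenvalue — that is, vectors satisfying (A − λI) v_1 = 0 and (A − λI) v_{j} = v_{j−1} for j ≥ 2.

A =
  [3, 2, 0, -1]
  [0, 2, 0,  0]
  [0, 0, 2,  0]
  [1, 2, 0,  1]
A Jordan chain for λ = 2 of length 2:
v_1 = (1, 0, 0, 1)ᵀ
v_2 = (1, 0, 0, 0)ᵀ

Let N = A − (2)·I. We want v_2 with N^2 v_2 = 0 but N^1 v_2 ≠ 0; then v_{j-1} := N · v_j for j = 2, …, 2.

Pick v_2 = (1, 0, 0, 0)ᵀ.
Then v_1 = N · v_2 = (1, 0, 0, 1)ᵀ.

Sanity check: (A − (2)·I) v_1 = (0, 0, 0, 0)ᵀ = 0. ✓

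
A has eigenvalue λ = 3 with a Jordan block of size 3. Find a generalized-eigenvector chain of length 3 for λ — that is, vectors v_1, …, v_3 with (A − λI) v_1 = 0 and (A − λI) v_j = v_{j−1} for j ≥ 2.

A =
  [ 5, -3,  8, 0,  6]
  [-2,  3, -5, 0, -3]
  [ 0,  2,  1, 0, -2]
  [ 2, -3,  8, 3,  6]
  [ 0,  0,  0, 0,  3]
A Jordan chain for λ = 3 of length 3:
v_1 = (10, -4, -4, 10, 0)ᵀ
v_2 = (2, -2, 0, 2, 0)ᵀ
v_3 = (1, 0, 0, 0, 0)ᵀ

Let N = A − (3)·I. We want v_3 with N^3 v_3 = 0 but N^2 v_3 ≠ 0; then v_{j-1} := N · v_j for j = 3, …, 2.

Pick v_3 = (1, 0, 0, 0, 0)ᵀ.
Then v_2 = N · v_3 = (2, -2, 0, 2, 0)ᵀ.
Then v_1 = N · v_2 = (10, -4, -4, 10, 0)ᵀ.

Sanity check: (A − (3)·I) v_1 = (0, 0, 0, 0, 0)ᵀ = 0. ✓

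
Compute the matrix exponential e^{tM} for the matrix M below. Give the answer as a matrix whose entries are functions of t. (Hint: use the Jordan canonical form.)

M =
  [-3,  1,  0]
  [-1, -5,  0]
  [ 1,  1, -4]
e^{tM} =
  [t*exp(-4*t) + exp(-4*t), t*exp(-4*t), 0]
  [-t*exp(-4*t), -t*exp(-4*t) + exp(-4*t), 0]
  [t*exp(-4*t), t*exp(-4*t), exp(-4*t)]

Strategy: write M = P · J · P⁻¹ where J is a Jordan canonical form, so e^{tM} = P · e^{tJ} · P⁻¹, and e^{tJ} can be computed block-by-block.

M has Jordan form
J =
  [-4,  1,  0]
  [ 0, -4,  0]
  [ 0,  0, -4]
(up to reordering of blocks).

Per-block formulas:
  For a 1×1 block at λ = -4: exp(t · [-4]) = [e^(-4t)].
  For a 2×2 Jordan block J_2(-4): exp(t · J_2(-4)) = e^(-4t)·(I + t·N), where N is the 2×2 nilpotent shift.

After assembling e^{tJ} and conjugating by P, we get:

e^{tM} =
  [t*exp(-4*t) + exp(-4*t), t*exp(-4*t), 0]
  [-t*exp(-4*t), -t*exp(-4*t) + exp(-4*t), 0]
  [t*exp(-4*t), t*exp(-4*t), exp(-4*t)]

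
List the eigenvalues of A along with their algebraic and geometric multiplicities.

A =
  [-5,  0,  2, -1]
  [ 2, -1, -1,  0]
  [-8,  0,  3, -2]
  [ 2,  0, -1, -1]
λ = -1: alg = 4, geom = 2

Step 1 — factor the characteristic polynomial to read off the algebraic multiplicities:
  χ_A(x) = (x + 1)^4

Step 2 — compute geometric multiplicities via the rank-nullity identity g(λ) = n − rank(A − λI):
  rank(A − (-1)·I) = 2, so dim ker(A − (-1)·I) = n − 2 = 2

Summary:
  λ = -1: algebraic multiplicity = 4, geometric multiplicity = 2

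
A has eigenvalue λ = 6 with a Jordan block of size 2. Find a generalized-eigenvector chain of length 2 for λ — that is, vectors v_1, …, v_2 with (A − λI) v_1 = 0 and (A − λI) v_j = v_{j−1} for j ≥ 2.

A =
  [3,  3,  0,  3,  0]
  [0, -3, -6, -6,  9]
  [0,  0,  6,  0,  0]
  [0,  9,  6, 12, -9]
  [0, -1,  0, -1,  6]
A Jordan chain for λ = 6 of length 2:
v_1 = (0, -3, 0, 3, -1)ᵀ
v_2 = (1, 1, -1, 0, 0)ᵀ

Let N = A − (6)·I. We want v_2 with N^2 v_2 = 0 but N^1 v_2 ≠ 0; then v_{j-1} := N · v_j for j = 2, …, 2.

Pick v_2 = (1, 1, -1, 0, 0)ᵀ.
Then v_1 = N · v_2 = (0, -3, 0, 3, -1)ᵀ.

Sanity check: (A − (6)·I) v_1 = (0, 0, 0, 0, 0)ᵀ = 0. ✓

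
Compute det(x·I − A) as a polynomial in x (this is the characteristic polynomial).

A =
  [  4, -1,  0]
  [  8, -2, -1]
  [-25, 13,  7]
x^3 - 9*x^2 + 27*x - 27

Expanding det(x·I − A) (e.g. by cofactor expansion or by noting that A is similar to its Jordan form J, which has the same characteristic polynomial as A) gives
  χ_A(x) = x^3 - 9*x^2 + 27*x - 27
which factors as (x - 3)^3. The eigenvalues (with algebraic multiplicities) are λ = 3 with multiplicity 3.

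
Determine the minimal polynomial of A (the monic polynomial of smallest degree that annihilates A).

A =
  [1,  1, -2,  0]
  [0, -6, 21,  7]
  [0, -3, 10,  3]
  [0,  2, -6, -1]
x^3 - 3*x^2 + 3*x - 1

The characteristic polynomial is χ_A(x) = (x - 1)^4, so the eigenvalues are known. The minimal polynomial is
  m_A(x) = Π_λ (x − λ)^{k_λ}
where k_λ is the size of the *largest* Jordan block for λ (equivalently, the smallest k with (A − λI)^k v = 0 for every generalised eigenvector v of λ).

  λ = 1: largest Jordan block has size 3, contributing (x − 1)^3

So m_A(x) = (x - 1)^3 = x^3 - 3*x^2 + 3*x - 1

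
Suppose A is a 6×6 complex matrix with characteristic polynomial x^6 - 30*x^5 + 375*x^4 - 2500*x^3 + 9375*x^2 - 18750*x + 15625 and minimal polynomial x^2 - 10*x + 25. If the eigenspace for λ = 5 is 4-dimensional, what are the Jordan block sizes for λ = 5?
Block sizes for λ = 5: [2, 2, 1, 1]

Step 1 — from the characteristic polynomial, algebraic multiplicity of λ = 5 is 6. From dim ker(A − (5)·I) = 4, there are exactly 4 Jordan blocks for λ = 5.
Step 2 — from the minimal polynomial, the factor (x − 5)^2 tells us the largest block for λ = 5 has size 2.
Step 3 — with total size 6, 4 blocks, and largest block 2, the block sizes (in nonincreasing order) are [2, 2, 1, 1].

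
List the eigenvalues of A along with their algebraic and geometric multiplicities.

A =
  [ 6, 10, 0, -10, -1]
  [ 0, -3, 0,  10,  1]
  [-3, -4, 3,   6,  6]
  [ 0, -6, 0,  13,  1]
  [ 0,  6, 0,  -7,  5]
λ = 3: alg = 2, geom = 2; λ = 6: alg = 3, geom = 1

Step 1 — factor the characteristic polynomial to read off the algebraic multiplicities:
  χ_A(x) = (x - 6)^3*(x - 3)^2

Step 2 — compute geometric multiplicities via the rank-nullity identity g(λ) = n − rank(A − λI):
  rank(A − (3)·I) = 3, so dim ker(A − (3)·I) = n − 3 = 2
  rank(A − (6)·I) = 4, so dim ker(A − (6)·I) = n − 4 = 1

Summary:
  λ = 3: algebraic multiplicity = 2, geometric multiplicity = 2
  λ = 6: algebraic multiplicity = 3, geometric multiplicity = 1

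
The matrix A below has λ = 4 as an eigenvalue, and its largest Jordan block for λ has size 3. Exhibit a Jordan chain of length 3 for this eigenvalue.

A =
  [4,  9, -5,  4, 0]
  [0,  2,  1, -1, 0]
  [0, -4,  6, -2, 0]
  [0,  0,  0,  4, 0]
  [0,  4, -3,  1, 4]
A Jordan chain for λ = 4 of length 3:
v_1 = (2, 0, 0, 0, 4)ᵀ
v_2 = (9, -2, -4, 0, 4)ᵀ
v_3 = (0, 1, 0, 0, 0)ᵀ

Let N = A − (4)·I. We want v_3 with N^3 v_3 = 0 but N^2 v_3 ≠ 0; then v_{j-1} := N · v_j for j = 3, …, 2.

Pick v_3 = (0, 1, 0, 0, 0)ᵀ.
Then v_2 = N · v_3 = (9, -2, -4, 0, 4)ᵀ.
Then v_1 = N · v_2 = (2, 0, 0, 0, 4)ᵀ.

Sanity check: (A − (4)·I) v_1 = (0, 0, 0, 0, 0)ᵀ = 0. ✓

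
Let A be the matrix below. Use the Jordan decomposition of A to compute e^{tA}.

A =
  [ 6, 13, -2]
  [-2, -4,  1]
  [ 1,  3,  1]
e^{tA} =
  [-3*t^2*exp(t)/2 + 5*t*exp(t) + exp(t), -3*t^2*exp(t) + 13*t*exp(t), 3*t^2*exp(t)/2 - 2*t*exp(t)]
  [t^2*exp(t)/2 - 2*t*exp(t), t^2*exp(t) - 5*t*exp(t) + exp(t), -t^2*exp(t)/2 + t*exp(t)]
  [-t^2*exp(t)/2 + t*exp(t), -t^2*exp(t) + 3*t*exp(t), t^2*exp(t)/2 + exp(t)]

Strategy: write A = P · J · P⁻¹ where J is a Jordan canonical form, so e^{tA} = P · e^{tJ} · P⁻¹, and e^{tJ} can be computed block-by-block.

A has Jordan form
J =
  [1, 1, 0]
  [0, 1, 1]
  [0, 0, 1]
(up to reordering of blocks).

Per-block formulas:
  For a 3×3 Jordan block J_3(1): exp(t · J_3(1)) = e^(1t)·(I + t·N + (t^2/2)·N^2), where N is the 3×3 nilpotent shift.

After assembling e^{tJ} and conjugating by P, we get:

e^{tA} =
  [-3*t^2*exp(t)/2 + 5*t*exp(t) + exp(t), -3*t^2*exp(t) + 13*t*exp(t), 3*t^2*exp(t)/2 - 2*t*exp(t)]
  [t^2*exp(t)/2 - 2*t*exp(t), t^2*exp(t) - 5*t*exp(t) + exp(t), -t^2*exp(t)/2 + t*exp(t)]
  [-t^2*exp(t)/2 + t*exp(t), -t^2*exp(t) + 3*t*exp(t), t^2*exp(t)/2 + exp(t)]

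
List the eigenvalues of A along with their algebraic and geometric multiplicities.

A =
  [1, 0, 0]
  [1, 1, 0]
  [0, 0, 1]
λ = 1: alg = 3, geom = 2

Step 1 — factor the characteristic polynomial to read off the algebraic multiplicities:
  χ_A(x) = (x - 1)^3

Step 2 — compute geometric multiplicities via the rank-nullity identity g(λ) = n − rank(A − λI):
  rank(A − (1)·I) = 1, so dim ker(A − (1)·I) = n − 1 = 2

Summary:
  λ = 1: algebraic multiplicity = 3, geometric multiplicity = 2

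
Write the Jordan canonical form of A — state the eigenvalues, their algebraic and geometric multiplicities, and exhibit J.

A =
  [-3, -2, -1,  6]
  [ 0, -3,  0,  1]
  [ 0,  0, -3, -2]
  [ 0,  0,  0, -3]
J_2(-3) ⊕ J_2(-3)

The characteristic polynomial is
  det(x·I − A) = x^4 + 12*x^3 + 54*x^2 + 108*x + 81 = (x + 3)^4

Eigenvalues and multiplicities (the geometric multiplicity of λ is n − rank(A − λI), which equals the number of Jordan blocks for λ):
  λ = -3: algebraic multiplicity = 4, geometric multiplicity = 2

Determining the block sizes for each eigenvalue:
  λ = -3: with am = 4 and gm = 2, the partition is not yet determined (e.g. several partitions of 4 into 2 parts exist). Let N = A − (-3)·I. Computing rank(N^1) = 2, rank(N^2) = 0; the number of blocks of size ≥ j is rank(N^{j−1}) − rank(N^j), giving [2, 2]. So we have 2 block(s) of size 2 → block sizes [2, 2]

Assembling the blocks gives a Jordan form
J =
  [-3,  1,  0,  0]
  [ 0, -3,  0,  0]
  [ 0,  0, -3,  1]
  [ 0,  0,  0, -3]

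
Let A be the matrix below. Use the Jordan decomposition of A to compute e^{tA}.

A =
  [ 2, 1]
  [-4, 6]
e^{tA} =
  [-2*t*exp(4*t) + exp(4*t), t*exp(4*t)]
  [-4*t*exp(4*t), 2*t*exp(4*t) + exp(4*t)]

Strategy: write A = P · J · P⁻¹ where J is a Jordan canonical form, so e^{tA} = P · e^{tJ} · P⁻¹, and e^{tJ} can be computed block-by-block.

A has Jordan form
J =
  [4, 1]
  [0, 4]
(up to reordering of blocks).

Per-block formulas:
  For a 2×2 Jordan block J_2(4): exp(t · J_2(4)) = e^(4t)·(I + t·N), where N is the 2×2 nilpotent shift.

After assembling e^{tJ} and conjugating by P, we get:

e^{tA} =
  [-2*t*exp(4*t) + exp(4*t), t*exp(4*t)]
  [-4*t*exp(4*t), 2*t*exp(4*t) + exp(4*t)]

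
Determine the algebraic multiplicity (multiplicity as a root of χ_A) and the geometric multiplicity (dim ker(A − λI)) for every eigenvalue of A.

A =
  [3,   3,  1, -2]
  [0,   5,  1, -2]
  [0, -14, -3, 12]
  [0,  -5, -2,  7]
λ = 3: alg = 4, geom = 2

Step 1 — factor the characteristic polynomial to read off the algebraic multiplicities:
  χ_A(x) = (x - 3)^4

Step 2 — compute geometric multiplicities via the rank-nullity identity g(λ) = n − rank(A − λI):
  rank(A − (3)·I) = 2, so dim ker(A − (3)·I) = n − 2 = 2

Summary:
  λ = 3: algebraic multiplicity = 4, geometric multiplicity = 2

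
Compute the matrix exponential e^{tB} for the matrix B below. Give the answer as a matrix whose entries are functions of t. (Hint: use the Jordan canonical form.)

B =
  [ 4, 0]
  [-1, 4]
e^{tB} =
  [exp(4*t), 0]
  [-t*exp(4*t), exp(4*t)]

Strategy: write B = P · J · P⁻¹ where J is a Jordan canonical form, so e^{tB} = P · e^{tJ} · P⁻¹, and e^{tJ} can be computed block-by-block.

B has Jordan form
J =
  [4, 1]
  [0, 4]
(up to reordering of blocks).

Per-block formulas:
  For a 2×2 Jordan block J_2(4): exp(t · J_2(4)) = e^(4t)·(I + t·N), where N is the 2×2 nilpotent shift.

After assembling e^{tJ} and conjugating by P, we get:

e^{tB} =
  [exp(4*t), 0]
  [-t*exp(4*t), exp(4*t)]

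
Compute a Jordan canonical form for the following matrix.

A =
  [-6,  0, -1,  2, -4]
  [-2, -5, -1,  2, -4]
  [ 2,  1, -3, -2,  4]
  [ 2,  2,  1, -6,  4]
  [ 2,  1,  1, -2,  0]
J_3(-4) ⊕ J_1(-4) ⊕ J_1(-4)

The characteristic polynomial is
  det(x·I − A) = x^5 + 20*x^4 + 160*x^3 + 640*x^2 + 1280*x + 1024 = (x + 4)^5

Eigenvalues and multiplicities (the geometric multiplicity of λ is n − rank(A − λI), which equals the number of Jordan blocks for λ):
  λ = -4: algebraic multiplicity = 5, geometric multiplicity = 3

Determining the block sizes for each eigenvalue:
  λ = -4: with am = 5 and gm = 3, the partition is not yet determined (e.g. several partitions of 5 into 3 parts exist). Let N = A − (-4)·I. Computing rank(N^1) = 2, rank(N^2) = 1, rank(N^3) = 0; the number of blocks of size ≥ j is rank(N^{j−1}) − rank(N^j), giving [3, 1, 1]. So we have 1 block(s) of size 3, 2 block(s) of size 1 → block sizes [3, 1, 1]

Assembling the blocks gives a Jordan form
J =
  [-4,  1,  0,  0,  0]
  [ 0, -4,  1,  0,  0]
  [ 0,  0, -4,  0,  0]
  [ 0,  0,  0, -4,  0]
  [ 0,  0,  0,  0, -4]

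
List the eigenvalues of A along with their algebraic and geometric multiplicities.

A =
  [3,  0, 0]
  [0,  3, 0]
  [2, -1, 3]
λ = 3: alg = 3, geom = 2

Step 1 — factor the characteristic polynomial to read off the algebraic multiplicities:
  χ_A(x) = (x - 3)^3

Step 2 — compute geometric multiplicities via the rank-nullity identity g(λ) = n − rank(A − λI):
  rank(A − (3)·I) = 1, so dim ker(A − (3)·I) = n − 1 = 2

Summary:
  λ = 3: algebraic multiplicity = 3, geometric multiplicity = 2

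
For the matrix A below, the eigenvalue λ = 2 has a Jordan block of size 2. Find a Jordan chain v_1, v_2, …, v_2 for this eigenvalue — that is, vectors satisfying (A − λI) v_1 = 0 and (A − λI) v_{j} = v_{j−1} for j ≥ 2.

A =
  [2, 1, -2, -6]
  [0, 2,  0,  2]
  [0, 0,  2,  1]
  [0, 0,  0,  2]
A Jordan chain for λ = 2 of length 2:
v_1 = (1, 0, 0, 0)ᵀ
v_2 = (0, 1, 0, 0)ᵀ

Let N = A − (2)·I. We want v_2 with N^2 v_2 = 0 but N^1 v_2 ≠ 0; then v_{j-1} := N · v_j for j = 2, …, 2.

Pick v_2 = (0, 1, 0, 0)ᵀ.
Then v_1 = N · v_2 = (1, 0, 0, 0)ᵀ.

Sanity check: (A − (2)·I) v_1 = (0, 0, 0, 0)ᵀ = 0. ✓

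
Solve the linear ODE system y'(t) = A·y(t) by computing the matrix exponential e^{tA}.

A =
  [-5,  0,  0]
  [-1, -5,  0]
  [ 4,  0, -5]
e^{tA} =
  [exp(-5*t), 0, 0]
  [-t*exp(-5*t), exp(-5*t), 0]
  [4*t*exp(-5*t), 0, exp(-5*t)]

Strategy: write A = P · J · P⁻¹ where J is a Jordan canonical form, so e^{tA} = P · e^{tJ} · P⁻¹, and e^{tJ} can be computed block-by-block.

A has Jordan form
J =
  [-5,  1,  0]
  [ 0, -5,  0]
  [ 0,  0, -5]
(up to reordering of blocks).

Per-block formulas:
  For a 1×1 block at λ = -5: exp(t · [-5]) = [e^(-5t)].
  For a 2×2 Jordan block J_2(-5): exp(t · J_2(-5)) = e^(-5t)·(I + t·N), where N is the 2×2 nilpotent shift.

After assembling e^{tJ} and conjugating by P, we get:

e^{tA} =
  [exp(-5*t), 0, 0]
  [-t*exp(-5*t), exp(-5*t), 0]
  [4*t*exp(-5*t), 0, exp(-5*t)]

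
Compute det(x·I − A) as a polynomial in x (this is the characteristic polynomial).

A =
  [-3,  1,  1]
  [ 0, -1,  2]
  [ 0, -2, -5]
x^3 + 9*x^2 + 27*x + 27

Expanding det(x·I − A) (e.g. by cofactor expansion or by noting that A is similar to its Jordan form J, which has the same characteristic polynomial as A) gives
  χ_A(x) = x^3 + 9*x^2 + 27*x + 27
which factors as (x + 3)^3. The eigenvalues (with algebraic multiplicities) are λ = -3 with multiplicity 3.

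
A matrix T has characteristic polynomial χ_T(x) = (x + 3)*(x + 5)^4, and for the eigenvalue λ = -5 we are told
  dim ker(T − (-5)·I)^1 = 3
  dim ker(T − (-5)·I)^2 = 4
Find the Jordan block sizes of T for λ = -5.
Block sizes for λ = -5: [2, 1, 1]

From the dimensions of kernels of powers, the number of Jordan blocks of size at least j is d_j − d_{j−1} where d_j = dim ker(N^j) (with d_0 = 0). Computing the differences gives [3, 1].
The number of blocks of size exactly k is (#blocks of size ≥ k) − (#blocks of size ≥ k + 1), so the partition is: 2 block(s) of size 1, 1 block(s) of size 2.
In nonincreasing order the block sizes are [2, 1, 1].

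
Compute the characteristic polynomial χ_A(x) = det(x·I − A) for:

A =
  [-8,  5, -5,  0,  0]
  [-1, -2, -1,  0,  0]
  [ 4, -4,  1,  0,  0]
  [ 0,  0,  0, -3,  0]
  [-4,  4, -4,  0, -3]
x^5 + 15*x^4 + 90*x^3 + 270*x^2 + 405*x + 243

Expanding det(x·I − A) (e.g. by cofactor expansion or by noting that A is similar to its Jordan form J, which has the same characteristic polynomial as A) gives
  χ_A(x) = x^5 + 15*x^4 + 90*x^3 + 270*x^2 + 405*x + 243
which factors as (x + 3)^5. The eigenvalues (with algebraic multiplicities) are λ = -3 with multiplicity 5.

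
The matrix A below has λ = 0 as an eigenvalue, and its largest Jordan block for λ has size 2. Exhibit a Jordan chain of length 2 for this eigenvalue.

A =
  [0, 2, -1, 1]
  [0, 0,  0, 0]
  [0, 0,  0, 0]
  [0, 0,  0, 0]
A Jordan chain for λ = 0 of length 2:
v_1 = (2, 0, 0, 0)ᵀ
v_2 = (0, 1, 0, 0)ᵀ

Let N = A − (0)·I. We want v_2 with N^2 v_2 = 0 but N^1 v_2 ≠ 0; then v_{j-1} := N · v_j for j = 2, …, 2.

Pick v_2 = (0, 1, 0, 0)ᵀ.
Then v_1 = N · v_2 = (2, 0, 0, 0)ᵀ.

Sanity check: (A − (0)·I) v_1 = (0, 0, 0, 0)ᵀ = 0. ✓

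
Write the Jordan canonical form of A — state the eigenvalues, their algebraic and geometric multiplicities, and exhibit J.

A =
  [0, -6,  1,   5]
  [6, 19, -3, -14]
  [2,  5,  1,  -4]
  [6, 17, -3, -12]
J_2(2) ⊕ J_2(2)

The characteristic polynomial is
  det(x·I − A) = x^4 - 8*x^3 + 24*x^2 - 32*x + 16 = (x - 2)^4

Eigenvalues and multiplicities (the geometric multiplicity of λ is n − rank(A − λI), which equals the number of Jordan blocks for λ):
  λ = 2: algebraic multiplicity = 4, geometric multiplicity = 2

Determining the block sizes for each eigenvalue:
  λ = 2: with am = 4 and gm = 2, the partition is not yet determined (e.g. several partitions of 4 into 2 parts exist). Let N = A − (2)·I. Computing rank(N^1) = 2, rank(N^2) = 0; the number of blocks of size ≥ j is rank(N^{j−1}) − rank(N^j), giving [2, 2]. So we have 2 block(s) of size 2 → block sizes [2, 2]

Assembling the blocks gives a Jordan form
J =
  [2, 1, 0, 0]
  [0, 2, 0, 0]
  [0, 0, 2, 1]
  [0, 0, 0, 2]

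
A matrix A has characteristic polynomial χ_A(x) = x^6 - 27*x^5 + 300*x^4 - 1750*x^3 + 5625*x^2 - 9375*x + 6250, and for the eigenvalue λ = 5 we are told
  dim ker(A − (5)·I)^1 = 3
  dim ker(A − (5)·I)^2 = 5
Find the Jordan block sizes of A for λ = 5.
Block sizes for λ = 5: [2, 2, 1]

From the dimensions of kernels of powers, the number of Jordan blocks of size at least j is d_j − d_{j−1} where d_j = dim ker(N^j) (with d_0 = 0). Computing the differences gives [3, 2].
The number of blocks of size exactly k is (#blocks of size ≥ k) − (#blocks of size ≥ k + 1), so the partition is: 1 block(s) of size 1, 2 block(s) of size 2.
In nonincreasing order the block sizes are [2, 2, 1].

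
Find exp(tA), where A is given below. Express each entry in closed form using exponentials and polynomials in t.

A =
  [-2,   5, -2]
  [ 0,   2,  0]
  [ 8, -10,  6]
e^{tA} =
  [-4*t*exp(2*t) + exp(2*t), 5*t*exp(2*t), -2*t*exp(2*t)]
  [0, exp(2*t), 0]
  [8*t*exp(2*t), -10*t*exp(2*t), 4*t*exp(2*t) + exp(2*t)]

Strategy: write A = P · J · P⁻¹ where J is a Jordan canonical form, so e^{tA} = P · e^{tJ} · P⁻¹, and e^{tJ} can be computed block-by-block.

A has Jordan form
J =
  [2, 1, 0]
  [0, 2, 0]
  [0, 0, 2]
(up to reordering of blocks).

Per-block formulas:
  For a 1×1 block at λ = 2: exp(t · [2]) = [e^(2t)].
  For a 2×2 Jordan block J_2(2): exp(t · J_2(2)) = e^(2t)·(I + t·N), where N is the 2×2 nilpotent shift.

After assembling e^{tJ} and conjugating by P, we get:

e^{tA} =
  [-4*t*exp(2*t) + exp(2*t), 5*t*exp(2*t), -2*t*exp(2*t)]
  [0, exp(2*t), 0]
  [8*t*exp(2*t), -10*t*exp(2*t), 4*t*exp(2*t) + exp(2*t)]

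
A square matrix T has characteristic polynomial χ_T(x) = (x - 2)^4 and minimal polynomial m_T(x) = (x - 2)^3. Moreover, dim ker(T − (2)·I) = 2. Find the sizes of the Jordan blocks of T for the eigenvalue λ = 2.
Block sizes for λ = 2: [3, 1]

Step 1 — from the characteristic polynomial, algebraic multiplicity of λ = 2 is 4. From dim ker(T − (2)·I) = 2, there are exactly 2 Jordan blocks for λ = 2.
Step 2 — from the minimal polynomial, the factor (x − 2)^3 tells us the largest block for λ = 2 has size 3.
Step 3 — with total size 4, 2 blocks, and largest block 3, the block sizes (in nonincreasing order) are [3, 1].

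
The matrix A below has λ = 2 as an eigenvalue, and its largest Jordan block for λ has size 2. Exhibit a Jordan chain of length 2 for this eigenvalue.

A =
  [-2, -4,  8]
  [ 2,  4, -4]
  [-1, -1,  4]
A Jordan chain for λ = 2 of length 2:
v_1 = (-4, 2, -1)ᵀ
v_2 = (1, 0, 0)ᵀ

Let N = A − (2)·I. We want v_2 with N^2 v_2 = 0 but N^1 v_2 ≠ 0; then v_{j-1} := N · v_j for j = 2, …, 2.

Pick v_2 = (1, 0, 0)ᵀ.
Then v_1 = N · v_2 = (-4, 2, -1)ᵀ.

Sanity check: (A − (2)·I) v_1 = (0, 0, 0)ᵀ = 0. ✓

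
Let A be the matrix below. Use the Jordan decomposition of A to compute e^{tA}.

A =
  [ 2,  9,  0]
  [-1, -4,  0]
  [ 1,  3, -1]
e^{tA} =
  [3*t*exp(-t) + exp(-t), 9*t*exp(-t), 0]
  [-t*exp(-t), -3*t*exp(-t) + exp(-t), 0]
  [t*exp(-t), 3*t*exp(-t), exp(-t)]

Strategy: write A = P · J · P⁻¹ where J is a Jordan canonical form, so e^{tA} = P · e^{tJ} · P⁻¹, and e^{tJ} can be computed block-by-block.

A has Jordan form
J =
  [-1,  1,  0]
  [ 0, -1,  0]
  [ 0,  0, -1]
(up to reordering of blocks).

Per-block formulas:
  For a 2×2 Jordan block J_2(-1): exp(t · J_2(-1)) = e^(-1t)·(I + t·N), where N is the 2×2 nilpotent shift.
  For a 1×1 block at λ = -1: exp(t · [-1]) = [e^(-1t)].

After assembling e^{tJ} and conjugating by P, we get:

e^{tA} =
  [3*t*exp(-t) + exp(-t), 9*t*exp(-t), 0]
  [-t*exp(-t), -3*t*exp(-t) + exp(-t), 0]
  [t*exp(-t), 3*t*exp(-t), exp(-t)]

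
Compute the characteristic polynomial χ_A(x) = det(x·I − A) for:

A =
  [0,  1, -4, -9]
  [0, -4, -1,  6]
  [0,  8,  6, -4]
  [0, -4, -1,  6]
x^4 - 8*x^3 + 16*x^2

Expanding det(x·I − A) (e.g. by cofactor expansion or by noting that A is similar to its Jordan form J, which has the same characteristic polynomial as A) gives
  χ_A(x) = x^4 - 8*x^3 + 16*x^2
which factors as x^2*(x - 4)^2. The eigenvalues (with algebraic multiplicities) are λ = 0 with multiplicity 2, λ = 4 with multiplicity 2.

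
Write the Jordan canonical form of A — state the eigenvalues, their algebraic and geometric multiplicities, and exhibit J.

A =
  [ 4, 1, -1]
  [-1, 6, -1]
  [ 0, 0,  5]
J_2(5) ⊕ J_1(5)

The characteristic polynomial is
  det(x·I − A) = x^3 - 15*x^2 + 75*x - 125 = (x - 5)^3

Eigenvalues and multiplicities (the geometric multiplicity of λ is n − rank(A − λI), which equals the number of Jordan blocks for λ):
  λ = 5: algebraic multiplicity = 3, geometric multiplicity = 2

Determining the block sizes for each eigenvalue:
  λ = 5: 2 blocks summing to 3 forces exactly one block of size 2 and the rest size 1 → block sizes [2, 1]

Assembling the blocks gives a Jordan form
J =
  [5, 1, 0]
  [0, 5, 0]
  [0, 0, 5]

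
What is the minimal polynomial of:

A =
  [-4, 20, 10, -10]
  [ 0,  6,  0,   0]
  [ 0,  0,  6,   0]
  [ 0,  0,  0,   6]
x^2 - 2*x - 24

The characteristic polynomial is χ_A(x) = (x - 6)^3*(x + 4), so the eigenvalues are known. The minimal polynomial is
  m_A(x) = Π_λ (x − λ)^{k_λ}
where k_λ is the size of the *largest* Jordan block for λ (equivalently, the smallest k with (A − λI)^k v = 0 for every generalised eigenvector v of λ).

  λ = -4: largest Jordan block has size 1, contributing (x + 4)
  λ = 6: largest Jordan block has size 1, contributing (x − 6)

So m_A(x) = (x - 6)*(x + 4) = x^2 - 2*x - 24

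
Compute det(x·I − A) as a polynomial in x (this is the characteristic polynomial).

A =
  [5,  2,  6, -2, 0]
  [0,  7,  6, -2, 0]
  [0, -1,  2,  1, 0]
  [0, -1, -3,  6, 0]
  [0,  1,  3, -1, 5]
x^5 - 25*x^4 + 250*x^3 - 1250*x^2 + 3125*x - 3125

Expanding det(x·I − A) (e.g. by cofactor expansion or by noting that A is similar to its Jordan form J, which has the same characteristic polynomial as A) gives
  χ_A(x) = x^5 - 25*x^4 + 250*x^3 - 1250*x^2 + 3125*x - 3125
which factors as (x - 5)^5. The eigenvalues (with algebraic multiplicities) are λ = 5 with multiplicity 5.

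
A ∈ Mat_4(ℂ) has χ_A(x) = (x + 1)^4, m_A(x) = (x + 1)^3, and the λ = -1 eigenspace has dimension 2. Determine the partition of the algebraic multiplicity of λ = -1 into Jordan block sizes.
Block sizes for λ = -1: [3, 1]

Step 1 — from the characteristic polynomial, algebraic multiplicity of λ = -1 is 4. From dim ker(A − (-1)·I) = 2, there are exactly 2 Jordan blocks for λ = -1.
Step 2 — from the minimal polynomial, the factor (x + 1)^3 tells us the largest block for λ = -1 has size 3.
Step 3 — with total size 4, 2 blocks, and largest block 3, the block sizes (in nonincreasing order) are [3, 1].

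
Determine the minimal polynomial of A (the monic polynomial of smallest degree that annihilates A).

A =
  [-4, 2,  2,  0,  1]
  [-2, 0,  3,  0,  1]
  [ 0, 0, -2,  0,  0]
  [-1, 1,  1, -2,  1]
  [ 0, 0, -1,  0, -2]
x^3 + 6*x^2 + 12*x + 8

The characteristic polynomial is χ_A(x) = (x + 2)^5, so the eigenvalues are known. The minimal polynomial is
  m_A(x) = Π_λ (x − λ)^{k_λ}
where k_λ is the size of the *largest* Jordan block for λ (equivalently, the smallest k with (A − λI)^k v = 0 for every generalised eigenvector v of λ).

  λ = -2: largest Jordan block has size 3, contributing (x + 2)^3

So m_A(x) = (x + 2)^3 = x^3 + 6*x^2 + 12*x + 8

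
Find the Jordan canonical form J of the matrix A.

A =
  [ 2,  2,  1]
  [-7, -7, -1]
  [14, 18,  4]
J_1(-5) ⊕ J_2(2)

The characteristic polynomial is
  det(x·I − A) = x^3 + x^2 - 16*x + 20 = (x - 2)^2*(x + 5)

Eigenvalues and multiplicities (the geometric multiplicity of λ is n − rank(A − λI), which equals the number of Jordan blocks for λ):
  λ = -5: algebraic multiplicity = 1, geometric multiplicity = 1
  λ = 2: algebraic multiplicity = 2, geometric multiplicity = 1

Determining the block sizes for each eigenvalue:
  λ = -5: one block (gm = 1), so the single block has size am = 1 → block sizes [1]
  λ = 2: one block (gm = 1), so the single block has size am = 2 → block sizes [2]

Assembling the blocks gives a Jordan form
J =
  [-5, 0, 0]
  [ 0, 2, 1]
  [ 0, 0, 2]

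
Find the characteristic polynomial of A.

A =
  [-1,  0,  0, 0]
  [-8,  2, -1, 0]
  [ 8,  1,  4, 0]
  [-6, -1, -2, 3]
x^4 - 8*x^3 + 18*x^2 - 27

Expanding det(x·I − A) (e.g. by cofactor expansion or by noting that A is similar to its Jordan form J, which has the same characteristic polynomial as A) gives
  χ_A(x) = x^4 - 8*x^3 + 18*x^2 - 27
which factors as (x - 3)^3*(x + 1). The eigenvalues (with algebraic multiplicities) are λ = -1 with multiplicity 1, λ = 3 with multiplicity 3.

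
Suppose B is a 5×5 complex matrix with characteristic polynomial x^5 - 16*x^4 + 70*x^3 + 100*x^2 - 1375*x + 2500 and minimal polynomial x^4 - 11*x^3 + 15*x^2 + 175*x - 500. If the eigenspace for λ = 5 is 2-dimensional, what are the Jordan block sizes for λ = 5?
Block sizes for λ = 5: [3, 1]

Step 1 — from the characteristic polynomial, algebraic multiplicity of λ = 5 is 4. From dim ker(B − (5)·I) = 2, there are exactly 2 Jordan blocks for λ = 5.
Step 2 — from the minimal polynomial, the factor (x − 5)^3 tells us the largest block for λ = 5 has size 3.
Step 3 — with total size 4, 2 blocks, and largest block 3, the block sizes (in nonincreasing order) are [3, 1].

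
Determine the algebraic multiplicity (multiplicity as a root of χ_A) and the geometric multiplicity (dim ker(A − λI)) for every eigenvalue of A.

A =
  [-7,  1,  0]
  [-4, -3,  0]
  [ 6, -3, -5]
λ = -5: alg = 3, geom = 2

Step 1 — factor the characteristic polynomial to read off the algebraic multiplicities:
  χ_A(x) = (x + 5)^3

Step 2 — compute geometric multiplicities via the rank-nullity identity g(λ) = n − rank(A − λI):
  rank(A − (-5)·I) = 1, so dim ker(A − (-5)·I) = n − 1 = 2

Summary:
  λ = -5: algebraic multiplicity = 3, geometric multiplicity = 2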